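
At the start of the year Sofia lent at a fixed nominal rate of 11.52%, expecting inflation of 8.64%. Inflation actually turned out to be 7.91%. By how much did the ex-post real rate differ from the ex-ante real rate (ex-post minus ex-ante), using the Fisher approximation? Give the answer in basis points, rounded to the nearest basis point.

Ex-ante: 11.52% − 8.64% = 2.880%
Ex-post: 11.52% − 7.91% = 3.610%
Difference (ex-post − ex-ante) = 0.7300% → 73 basis points.

73 basis points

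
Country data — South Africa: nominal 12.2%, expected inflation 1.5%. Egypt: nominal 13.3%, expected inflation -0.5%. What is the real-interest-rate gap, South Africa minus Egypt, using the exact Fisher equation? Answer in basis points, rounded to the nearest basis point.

South Africa: (1 + 0.1220)/(1 + 0.0150) − 1 = 10.5419%
Egypt: (1 + 0.1330)/(1 − 0.0050) − 1 = 13.8693%
Differential = 10.5419% − 13.8693% = -3.3275% → -333 basis points.

-333 basis points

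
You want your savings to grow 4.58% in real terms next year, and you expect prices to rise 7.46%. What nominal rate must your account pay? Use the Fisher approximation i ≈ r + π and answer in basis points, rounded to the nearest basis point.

i ≈ r + π = 4.58% + 7.46% = 1204 basis points.

1204 basis points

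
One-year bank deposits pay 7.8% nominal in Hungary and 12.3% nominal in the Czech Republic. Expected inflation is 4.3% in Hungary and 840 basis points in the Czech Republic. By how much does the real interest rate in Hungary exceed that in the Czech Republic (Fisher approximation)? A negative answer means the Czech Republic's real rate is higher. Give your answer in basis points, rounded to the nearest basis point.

-40 basis points

Hungary: 7.8% − 4.3% = 3.500%
The Czech Republic: 12.3% − 8.4% = 3.900%
Differential = -0.400% → -40 basis points.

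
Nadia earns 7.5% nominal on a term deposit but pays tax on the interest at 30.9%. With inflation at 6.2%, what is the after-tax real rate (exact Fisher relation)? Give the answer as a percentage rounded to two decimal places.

After-tax nominal return = 7.5% × (1 − 0.309) = 5.1825%.
1 + r = 1.051825 / 1.06200 = 0.990419
After-tax real rate = 0.990419 − 1 → -0.96%.

-0.96%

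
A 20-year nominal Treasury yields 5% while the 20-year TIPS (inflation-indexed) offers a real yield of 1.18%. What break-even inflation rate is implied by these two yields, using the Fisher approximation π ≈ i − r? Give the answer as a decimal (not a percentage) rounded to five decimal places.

0.03820

π ≈ i − r = 5% − 1.18% → 0.03820.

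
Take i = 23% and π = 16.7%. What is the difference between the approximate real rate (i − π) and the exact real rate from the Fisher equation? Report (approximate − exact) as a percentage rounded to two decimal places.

Approximate: r ≈ 23.000% − 16.700% = 6.3000%
Exact: (1 + 0.2300)/(1 + 0.1670) − 1 = 5.3985%
Error = 6.3000% − 5.3985% = 0.9015% → 0.90%.

0.90%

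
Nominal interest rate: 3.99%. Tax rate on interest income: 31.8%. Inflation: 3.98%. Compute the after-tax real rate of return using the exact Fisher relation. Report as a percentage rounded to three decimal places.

After-tax nominal return = 3.99% × (1 − 0.318) = 2.72118%.
1 + r = 1.0272118 / 1.03980 = 0.987894
After-tax real rate = 0.987894 − 1 → -1.211%.

-1.211%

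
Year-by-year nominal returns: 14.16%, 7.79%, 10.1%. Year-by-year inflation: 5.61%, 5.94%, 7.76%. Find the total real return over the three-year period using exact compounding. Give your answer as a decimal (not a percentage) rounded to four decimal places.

Compound the nominal returns: 1.1416 × 1.0779 × 1.1010 = 1.354814.
Compound inflation: 1.0561 × 1.0594 × 1.0776 = 1.205654.
Deflate: 1.354814 / 1.205654 = 1.123718.
Total real return = 1.123718 − 1 → 0.1237.

0.1237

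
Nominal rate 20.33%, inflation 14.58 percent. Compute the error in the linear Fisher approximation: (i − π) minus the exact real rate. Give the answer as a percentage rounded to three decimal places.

0.732%

Approximate: r ≈ 20.330% − 14.580% = 5.7500%
Exact: (1 + 0.2033)/(1 + 0.1458) − 1 = 5.0183%
Error = 5.7500% − 5.0183% = 0.7317% → 0.732%.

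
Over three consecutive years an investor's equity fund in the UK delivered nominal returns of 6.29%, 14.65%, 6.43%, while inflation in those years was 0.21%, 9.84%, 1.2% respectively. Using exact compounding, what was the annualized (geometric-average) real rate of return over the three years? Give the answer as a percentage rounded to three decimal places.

5.203%

Nominal growth factor = 1.0629 × 1.1465 × 1.0643 = 1.296971785
Price-level growth factor = 1.0021 × 1.0984 × 1.0120 = 1.113915120
Real growth factor = 1.296971785 / 1.113915120 = 1.164336278
Annualized real rate = 1.164336278^(1/3) − 1 = 5.20252% → 5.203%.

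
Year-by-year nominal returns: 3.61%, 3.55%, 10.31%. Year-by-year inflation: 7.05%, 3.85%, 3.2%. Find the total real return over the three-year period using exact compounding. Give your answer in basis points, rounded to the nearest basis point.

316 basis points

Nominal growth factor = 1.0361 × 1.0355 × 1.1031 = 1.183496
Price-level growth factor = 1.0705 × 1.0385 × 1.0320 = 1.147289
Real growth factor = 1.183496 / 1.147289 = 1.031558
Total real return = 1.031558 − 1 → 316 basis points.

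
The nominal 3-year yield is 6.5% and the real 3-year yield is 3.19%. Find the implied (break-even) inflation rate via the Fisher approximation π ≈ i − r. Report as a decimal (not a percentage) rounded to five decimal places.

π ≈ i − r = 6.5% − 3.19% → 0.03310.

0.03310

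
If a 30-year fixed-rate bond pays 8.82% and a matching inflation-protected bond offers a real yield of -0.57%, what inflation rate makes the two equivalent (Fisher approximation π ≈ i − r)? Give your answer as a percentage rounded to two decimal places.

9.39%

π ≈ i − r = 8.82% − (-0.57%) → 9.39%.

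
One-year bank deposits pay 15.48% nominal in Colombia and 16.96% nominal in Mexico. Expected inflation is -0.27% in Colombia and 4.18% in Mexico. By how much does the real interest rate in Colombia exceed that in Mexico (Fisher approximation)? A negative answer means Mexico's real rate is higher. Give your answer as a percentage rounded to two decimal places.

Colombia: 15.48% − (-0.27%) = 15.750%
Mexico: 16.96% − 4.18% = 12.780%
Differential = 2.970% → 2.97%.

2.97%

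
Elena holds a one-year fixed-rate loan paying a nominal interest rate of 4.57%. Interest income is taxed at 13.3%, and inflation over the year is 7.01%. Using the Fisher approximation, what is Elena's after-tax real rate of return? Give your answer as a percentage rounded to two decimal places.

After-tax nominal return = 4.57% × (1 − 0.133) = 3.96219%.
r ≈ 3.96219% − 7.01% → -3.05%.

-3.05%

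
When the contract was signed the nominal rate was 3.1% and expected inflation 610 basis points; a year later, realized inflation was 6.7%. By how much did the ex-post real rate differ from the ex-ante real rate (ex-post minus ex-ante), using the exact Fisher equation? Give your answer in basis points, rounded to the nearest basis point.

Ex-ante: (1 + 0.0310)/(1 + 0.0610) − 1 = -2.8275%
Ex-post: (1 + 0.0310)/(1 + 0.0670) − 1 = -3.3739%
Difference (ex-post − ex-ante) = -0.5464% → -55 basis points.

-55 basis points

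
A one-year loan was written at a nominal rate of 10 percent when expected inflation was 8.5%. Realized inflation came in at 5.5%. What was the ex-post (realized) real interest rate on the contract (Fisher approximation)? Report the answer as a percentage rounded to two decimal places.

Ex-post: 10% − 5.5% = 4.500%
So the realized real rate is 4.50%.

4.50%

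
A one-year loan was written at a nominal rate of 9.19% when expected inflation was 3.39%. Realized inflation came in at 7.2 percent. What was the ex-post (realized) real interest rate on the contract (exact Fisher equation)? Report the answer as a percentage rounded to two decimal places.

1.86%

Ex-post: (1 + 0.0919)/(1 + 0.0720) − 1 = 1.8563%
So the realized real rate is 1.86%.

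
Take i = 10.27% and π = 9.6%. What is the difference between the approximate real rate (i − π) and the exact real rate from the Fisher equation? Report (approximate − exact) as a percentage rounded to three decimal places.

Approximate: r ≈ 10.270% − 9.600% = 0.6700%
Exact: (1 + 0.1027)/(1 + 0.0960) − 1 = 0.6113%
Error = 0.6700% − 0.6113% = 0.0587% → 0.059%.

0.059%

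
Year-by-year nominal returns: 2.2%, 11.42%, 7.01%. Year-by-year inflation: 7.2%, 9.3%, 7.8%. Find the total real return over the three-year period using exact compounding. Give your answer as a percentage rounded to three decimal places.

-3.527%

Compound the nominal returns: 1.0220 × 1.1142 × 1.0701 = 1.218536.
Compound inflation: 1.0720 × 1.0930 × 1.0780 = 1.263088.
Deflate: 1.218536 / 1.263088 = 0.964728.
Total real return = 0.964728 − 1 → -3.527%.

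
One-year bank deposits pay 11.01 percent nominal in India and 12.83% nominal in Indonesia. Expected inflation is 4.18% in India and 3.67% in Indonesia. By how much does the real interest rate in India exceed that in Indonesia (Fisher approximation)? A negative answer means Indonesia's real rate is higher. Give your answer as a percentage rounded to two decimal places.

India: 11.01% − 4.18% = 6.830%
Indonesia: 12.83% − 3.67% = 9.160%
Differential = -2.330% → -2.33%.

-2.33%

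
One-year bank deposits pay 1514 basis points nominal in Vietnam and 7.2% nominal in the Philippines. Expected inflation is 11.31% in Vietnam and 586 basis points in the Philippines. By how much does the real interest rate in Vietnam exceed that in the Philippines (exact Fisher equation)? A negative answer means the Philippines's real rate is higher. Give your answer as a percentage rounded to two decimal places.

2.18%

Vietnam: (1 + 0.1514)/(1 + 0.1131) − 1 = 3.44084%
The Philippines: (1 + 0.0720)/(1 + 0.0586) − 1 = 1.26582%
Differential = 3.44084% − 1.26582% = 2.17502% → 2.18%.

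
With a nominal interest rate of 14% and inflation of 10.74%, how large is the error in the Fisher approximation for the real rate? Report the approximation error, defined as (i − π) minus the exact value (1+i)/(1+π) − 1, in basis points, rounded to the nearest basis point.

Approximate: r ≈ 14.000% − 10.740% = 3.2600%
Exact: (1 + 0.1400)/(1 + 0.1074) − 1 = 2.9438%
Error = 3.2600% − 2.9438% = 0.3162% → 32 basis points.

32 basis points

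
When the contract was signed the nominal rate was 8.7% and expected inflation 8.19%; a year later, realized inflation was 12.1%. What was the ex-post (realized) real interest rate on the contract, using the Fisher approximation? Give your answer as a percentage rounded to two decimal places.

-3.40%

Ex-post: 8.7% − 12.1% = -3.400%
So the realized real rate is -3.40%.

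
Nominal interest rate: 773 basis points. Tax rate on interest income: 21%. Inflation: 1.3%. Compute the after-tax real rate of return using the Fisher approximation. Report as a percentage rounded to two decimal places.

4.81%

After-tax nominal return = 7.73% × (1 − 0.21) = 6.1067%.
r ≈ 6.1067% − 1.3% → 4.81%.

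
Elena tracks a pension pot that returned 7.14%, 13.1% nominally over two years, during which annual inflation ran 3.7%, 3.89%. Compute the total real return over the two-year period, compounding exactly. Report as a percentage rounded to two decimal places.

12.48%

Nominal growth factor = 1.0714 × 1.1310 = 1.211753
Price-level growth factor = 1.0370 × 1.0389 = 1.077339
Real growth factor = 1.211753 / 1.077339 = 1.124765
Total real return = 1.124765 − 1 → 12.48%.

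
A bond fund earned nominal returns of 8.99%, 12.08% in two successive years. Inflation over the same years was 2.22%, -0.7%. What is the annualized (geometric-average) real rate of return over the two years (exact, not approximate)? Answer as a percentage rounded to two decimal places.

Compound the nominal returns: 1.0899 × 1.1208 = 1.22155992.
Compound inflation: 1.0222 × 0.9930 = 1.01504460.
Deflate: 1.22155992 / 1.01504460 = 1.20345443.
Annualized real rate = 1.20345443^(1/2) − 1 = 9.7021% → 9.70%.

9.70%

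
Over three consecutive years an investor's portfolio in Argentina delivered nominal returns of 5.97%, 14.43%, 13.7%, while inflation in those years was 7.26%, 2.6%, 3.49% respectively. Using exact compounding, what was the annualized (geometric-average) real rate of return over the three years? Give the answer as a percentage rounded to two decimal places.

6.58%

Nominal growth factor = 1.0597 × 1.1443 × 1.1370 = 1.37874293
Price-level growth factor = 1.0726 × 1.0260 × 1.0349 = 1.13889462
Real growth factor = 1.37874293 / 1.13889462 = 1.21059746
Annualized real rate = 1.21059746^(1/3) − 1 = 6.5778% → 6.58%.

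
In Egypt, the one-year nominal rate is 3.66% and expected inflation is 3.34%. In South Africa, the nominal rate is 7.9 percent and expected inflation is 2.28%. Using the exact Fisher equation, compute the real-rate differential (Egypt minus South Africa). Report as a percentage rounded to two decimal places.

Egypt: (1 + 0.0366)/(1 + 0.0334) − 1 = 0.3097%
South Africa: (1 + 0.0790)/(1 + 0.0228) − 1 = 5.4947%
Differential = 0.3097% − 5.4947% = -5.1851% → -5.19%.

-5.19%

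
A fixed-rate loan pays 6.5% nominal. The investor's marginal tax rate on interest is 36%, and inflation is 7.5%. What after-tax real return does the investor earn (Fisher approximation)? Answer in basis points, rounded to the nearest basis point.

-334 basis points

After-tax nominal return = 6.5% × (1 − 0.36) = 4.1600%.
r ≈ 4.1600% − 7.5% → -334 basis points.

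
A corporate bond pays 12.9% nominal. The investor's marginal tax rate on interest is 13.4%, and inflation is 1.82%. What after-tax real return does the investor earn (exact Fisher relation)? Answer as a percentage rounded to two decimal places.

After-tax nominal return = 12.9% × (1 − 0.134) = 11.1714%.
1 + r = 1.111714 / 1.01820 = 1.091842
After-tax real rate = 1.091842 − 1 → 9.18%.

9.18%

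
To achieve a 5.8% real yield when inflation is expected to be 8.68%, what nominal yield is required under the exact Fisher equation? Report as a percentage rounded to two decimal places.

14.98%

(1 + i) = (1 + r)(1 + π) = 1.05800 × 1.08680 = 1.1498344
i = 1.1498344 − 1, so the required nominal rate is 14.98%.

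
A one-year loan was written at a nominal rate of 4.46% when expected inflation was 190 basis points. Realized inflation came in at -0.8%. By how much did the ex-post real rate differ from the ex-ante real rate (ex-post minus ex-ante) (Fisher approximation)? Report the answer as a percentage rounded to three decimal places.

2.700%

Ex-ante: 4.46% − 1.9% = 2.560%
Ex-post: 4.46% − (-0.8%) = 5.260%
Difference (ex-post − ex-ante) = 2.7000% → 2.700%.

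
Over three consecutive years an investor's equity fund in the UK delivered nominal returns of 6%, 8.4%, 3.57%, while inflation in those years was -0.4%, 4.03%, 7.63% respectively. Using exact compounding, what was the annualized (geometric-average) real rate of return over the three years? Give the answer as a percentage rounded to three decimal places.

Nominal growth factor = 1.0600 × 1.0840 × 1.0357 = 1.19006073
Price-level growth factor = 0.9960 × 1.0403 × 1.0763 = 1.11519619
Real growth factor = 1.19006073 / 1.11519619 = 1.06713127
Annualized real rate = 1.06713127^(1/3) − 1 = 2.1894% → 2.189%.

2.189%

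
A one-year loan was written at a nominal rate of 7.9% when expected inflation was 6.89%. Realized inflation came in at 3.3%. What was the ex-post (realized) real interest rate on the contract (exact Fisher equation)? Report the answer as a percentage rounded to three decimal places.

Ex-post: (1 + 0.0790)/(1 + 0.0330) − 1 = 4.4530%
So the realized real rate is 4.453%.

4.453%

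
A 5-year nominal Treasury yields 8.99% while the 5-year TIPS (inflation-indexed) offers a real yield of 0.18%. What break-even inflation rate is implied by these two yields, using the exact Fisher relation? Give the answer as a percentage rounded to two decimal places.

8.79%

(1 + π) = (1 + i)/(1 + r) = 1.08990 / 1.00180 = 1.087942
Break-even inflation = 1.087942 − 1 → 8.79%.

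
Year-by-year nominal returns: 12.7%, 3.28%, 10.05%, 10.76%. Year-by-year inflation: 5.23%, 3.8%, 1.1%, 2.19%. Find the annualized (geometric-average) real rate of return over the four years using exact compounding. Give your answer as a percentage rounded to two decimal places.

Nominal growth factor = 1.1270 × 1.0328 × 1.1005 × 1.1076 = 1.41877373
Price-level growth factor = 1.0523 × 1.0380 × 1.0110 × 1.0219 = 1.12848679
Real growth factor = 1.41877373 / 1.12848679 = 1.25723557
Annualized real rate = 1.25723557^(1/4) − 1 = 5.8898% → 5.89%.

5.89%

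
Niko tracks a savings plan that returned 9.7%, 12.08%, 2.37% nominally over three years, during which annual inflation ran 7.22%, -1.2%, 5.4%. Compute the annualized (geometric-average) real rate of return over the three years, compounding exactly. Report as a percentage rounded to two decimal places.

Compound the nominal returns: 1.0970 × 1.1208 × 1.0237 = 1.25865717.
Compound inflation: 1.0722 × 0.9880 × 1.0540 = 1.11653761.
Deflate: 1.25865717 / 1.11653761 = 1.12728595.
Annualized real rate = 1.12728595^(1/3) − 1 = 4.0746% → 4.07%.

4.07%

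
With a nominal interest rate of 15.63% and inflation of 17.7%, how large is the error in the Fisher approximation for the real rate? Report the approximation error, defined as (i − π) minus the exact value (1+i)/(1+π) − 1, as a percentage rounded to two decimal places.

Approximate: r ≈ 15.630% − 17.700% = -2.0700%
Exact: (1 + 0.1563)/(1 + 0.1770) − 1 = -1.7587%
Error = -2.0700% − (-1.7587%) = -0.3113% → -0.31%.

-0.31%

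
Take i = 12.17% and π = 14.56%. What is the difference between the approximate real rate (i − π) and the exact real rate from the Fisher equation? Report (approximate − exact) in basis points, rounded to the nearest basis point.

-30 basis points

Approximate: r ≈ 12.170% − 14.560% = -2.3900%
Exact: (1 + 0.1217)/(1 + 0.1456) − 1 = -2.0862%
Error = -2.3900% − (-2.0862%) = -0.3038% → -30 basis points.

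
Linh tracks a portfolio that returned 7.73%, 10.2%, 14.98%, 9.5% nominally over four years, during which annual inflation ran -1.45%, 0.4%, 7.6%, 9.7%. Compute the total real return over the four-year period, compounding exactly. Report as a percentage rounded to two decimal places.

Compound the nominal returns: 1.0773 × 1.1020 × 1.1498 × 1.0950 = 1.494702.
Compound inflation: 0.9855 × 1.0040 × 1.0760 × 1.0970 = 1.167910.
Deflate: 1.494702 / 1.167910 = 1.279810.
Total real return = 1.279810 − 1 → 27.98%.

27.98%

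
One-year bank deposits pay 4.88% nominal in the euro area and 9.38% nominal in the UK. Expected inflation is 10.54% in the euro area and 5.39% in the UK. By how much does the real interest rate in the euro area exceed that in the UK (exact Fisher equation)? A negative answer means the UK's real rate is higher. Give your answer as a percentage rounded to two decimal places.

-8.91%

The euro area: (1 + 0.0488)/(1 + 0.1054) − 1 = -5.1203%
The UK: (1 + 0.0938)/(1 + 0.0539) − 1 = 3.7859%
Differential = -5.1203% − 3.7859% = -8.9063% → -8.91%.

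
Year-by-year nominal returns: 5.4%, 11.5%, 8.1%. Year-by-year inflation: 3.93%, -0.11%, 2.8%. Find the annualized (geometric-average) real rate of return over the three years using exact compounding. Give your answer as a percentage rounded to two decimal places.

5.98%

Nominal growth factor = 1.0540 × 1.1150 × 1.0810 = 1.27040201
Price-level growth factor = 1.0393 × 0.9989 × 1.0280 = 1.06722516
Real growth factor = 1.27040201 / 1.06722516 = 1.19037862
Annualized real rate = 1.19037862^(1/3) − 1 = 5.9811% → 5.98%.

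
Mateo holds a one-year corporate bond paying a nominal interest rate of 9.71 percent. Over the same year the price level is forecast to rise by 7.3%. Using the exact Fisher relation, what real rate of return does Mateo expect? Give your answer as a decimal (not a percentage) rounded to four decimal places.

By the Fisher relation, 1 + r = (1 + i)/(1 + π).
1 + r = 1.09710 / 1.07300 = 1.022460
r = 1.022460 − 1 = 2.2460%, i.e. 0.0225.

0.0225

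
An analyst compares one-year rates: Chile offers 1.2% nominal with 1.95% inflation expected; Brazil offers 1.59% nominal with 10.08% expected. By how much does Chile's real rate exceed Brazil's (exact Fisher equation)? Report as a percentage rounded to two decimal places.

6.98%

Chile: (1 + 0.0120)/(1 + 0.0195) − 1 = -0.7357%
Brazil: (1 + 0.0159)/(1 + 0.1008) − 1 = -7.7126%
Differential = -0.7357% − (-7.7126%) = 6.9769% → 6.98%.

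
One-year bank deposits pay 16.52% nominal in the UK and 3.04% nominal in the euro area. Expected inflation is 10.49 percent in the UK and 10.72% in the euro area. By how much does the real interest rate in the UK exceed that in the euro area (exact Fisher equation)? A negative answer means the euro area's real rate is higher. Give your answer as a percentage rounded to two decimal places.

12.39%

The UK: (1 + 0.1652)/(1 + 0.1049) − 1 = 5.4575%
The euro area: (1 + 0.0304)/(1 + 0.1072) − 1 = -6.9364%
Differential = 5.4575% − (-6.9364%) = 12.3939% → 12.39%.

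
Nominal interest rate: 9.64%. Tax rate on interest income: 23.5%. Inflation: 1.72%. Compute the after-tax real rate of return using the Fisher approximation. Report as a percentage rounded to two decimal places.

After-tax nominal return = 9.64% × (1 − 0.235) = 7.3746%.
r ≈ 7.3746% − 1.72% → 5.65%.

5.65%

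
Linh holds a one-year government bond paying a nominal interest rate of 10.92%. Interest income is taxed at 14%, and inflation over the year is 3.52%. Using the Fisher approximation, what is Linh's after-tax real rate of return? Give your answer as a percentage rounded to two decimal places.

5.87%

After-tax nominal return = 10.92% × (1 − 0.14) = 9.3912%.
r ≈ 9.3912% − 3.52% → 5.87%.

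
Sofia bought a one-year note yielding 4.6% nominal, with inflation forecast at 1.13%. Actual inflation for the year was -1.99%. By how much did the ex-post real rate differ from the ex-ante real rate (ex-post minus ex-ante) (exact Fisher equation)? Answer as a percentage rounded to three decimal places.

Ex-ante: (1 + 0.0460)/(1 + 0.0113) − 1 = 3.4312%
Ex-post: (1 + 0.0460)/(1 − 0.0199) − 1 = 6.7238%
Difference (ex-post − ex-ante) = 3.2926% → 3.293%.

3.293%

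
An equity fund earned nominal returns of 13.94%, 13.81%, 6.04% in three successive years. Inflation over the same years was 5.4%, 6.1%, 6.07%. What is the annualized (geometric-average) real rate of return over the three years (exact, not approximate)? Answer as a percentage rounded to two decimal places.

5.05%

Nominal growth factor = 1.1394 × 1.1381 × 1.0604 = 1.37507491
Price-level growth factor = 1.0540 × 1.0610 × 1.0607 = 1.18617445
Real growth factor = 1.37507491 / 1.18617445 = 1.15925184
Annualized real rate = 1.15925184^(1/3) − 1 = 5.0492% → 5.05%.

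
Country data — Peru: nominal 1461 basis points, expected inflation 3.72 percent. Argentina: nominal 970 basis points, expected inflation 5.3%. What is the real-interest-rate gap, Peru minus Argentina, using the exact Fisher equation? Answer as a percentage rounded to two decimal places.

Peru: (1 + 0.1461)/(1 + 0.0372) − 1 = 10.4994%
Argentina: (1 + 0.0970)/(1 + 0.0530) − 1 = 4.1785%
Differential = 10.4994% − 4.1785% = 6.3209% → 6.32%.

6.32%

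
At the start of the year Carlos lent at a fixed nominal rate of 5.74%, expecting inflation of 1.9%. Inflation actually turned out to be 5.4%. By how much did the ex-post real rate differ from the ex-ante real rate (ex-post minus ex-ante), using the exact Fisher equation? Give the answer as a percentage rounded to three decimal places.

-3.446%

Ex-ante: (1 + 0.0574)/(1 + 0.0190) − 1 = 3.7684%
Ex-post: (1 + 0.0574)/(1 + 0.0540) − 1 = 0.3226%
Difference (ex-post − ex-ante) = -3.4458% → -3.446%.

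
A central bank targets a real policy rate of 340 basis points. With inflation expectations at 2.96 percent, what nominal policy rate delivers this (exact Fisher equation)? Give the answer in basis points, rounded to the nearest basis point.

646 basis points

(1 + i) = (1 + r)(1 + π) = 1.03400 × 1.02960 = 1.0646064
i = 1.0646064 − 1, so the required nominal rate is 646 basis points.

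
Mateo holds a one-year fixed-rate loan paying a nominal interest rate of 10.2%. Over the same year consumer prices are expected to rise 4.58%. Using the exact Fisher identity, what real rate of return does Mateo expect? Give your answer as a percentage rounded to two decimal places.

5.37%

1 + r = 1.10200 / 1.04580 = 1.053739
r = 1.053739 − 1 = 5.3739%, i.e. 5.37%.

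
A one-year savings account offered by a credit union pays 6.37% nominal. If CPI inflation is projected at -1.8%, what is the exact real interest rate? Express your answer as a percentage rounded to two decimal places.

8.32%

By the Fisher relation, 1 + r = (1 + i)/(1 + π).
1 + r = 1.06370 / 0.98200 = 1.083198
r = 1.083198 − 1 = 8.3198%, i.e. 8.32%.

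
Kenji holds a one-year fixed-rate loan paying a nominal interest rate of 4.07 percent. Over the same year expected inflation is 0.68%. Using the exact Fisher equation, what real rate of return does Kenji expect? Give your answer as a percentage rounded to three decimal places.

3.367%

By the Fisher equation, 1 + r = (1 + i)/(1 + π).
1 + r = 1.04070 / 1.00680 = 1.033671
r = 1.033671 − 1 = 3.3671%, i.e. 3.367%.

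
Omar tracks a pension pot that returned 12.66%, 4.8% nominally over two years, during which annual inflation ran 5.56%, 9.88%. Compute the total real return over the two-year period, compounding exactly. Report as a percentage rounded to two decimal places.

1.79%

Compound the nominal returns: 1.1266 × 1.0480 = 1.180677.
Compound inflation: 1.0556 × 1.0988 = 1.159893.
Deflate: 1.180677 / 1.159893 = 1.017918.
Total real return = 1.017918 − 1 → 1.79%.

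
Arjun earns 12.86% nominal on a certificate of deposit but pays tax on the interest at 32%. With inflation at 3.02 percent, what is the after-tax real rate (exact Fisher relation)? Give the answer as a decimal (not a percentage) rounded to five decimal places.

0.05557

After-tax nominal return = 12.86% × (1 − 0.32) = 8.7448%.
1 + r = 1.087448 / 1.03020 = 1.055570
After-tax real rate = 1.055570 − 1 → 0.05557.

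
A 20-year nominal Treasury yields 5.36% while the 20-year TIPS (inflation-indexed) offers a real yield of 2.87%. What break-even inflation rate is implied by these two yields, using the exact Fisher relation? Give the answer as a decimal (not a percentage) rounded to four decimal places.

(1 + π) = (1 + i)/(1 + r) = 1.05360 / 1.02870 = 1.024205
Break-even inflation = 1.024205 − 1 → 0.0242.

0.0242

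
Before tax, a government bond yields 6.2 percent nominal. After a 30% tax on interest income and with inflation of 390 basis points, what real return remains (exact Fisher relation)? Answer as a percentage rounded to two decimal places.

After-tax nominal return = 6.2% × (1 − 0.3) = 4.3400%.
1 + r = 1.04340 / 1.03900 = 1.004235
After-tax real rate = 1.004235 − 1 → 0.42%.

0.42%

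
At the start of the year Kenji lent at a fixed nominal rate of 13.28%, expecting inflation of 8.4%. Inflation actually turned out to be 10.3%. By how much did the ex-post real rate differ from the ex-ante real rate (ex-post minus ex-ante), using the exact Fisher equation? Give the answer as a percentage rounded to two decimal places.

-1.80%

Ex-ante: (1 + 0.1328)/(1 + 0.0840) − 1 = 4.5018%
Ex-post: (1 + 0.1328)/(1 + 0.1030) − 1 = 2.7017%
Difference (ex-post − ex-ante) = -1.8001% → -1.80%.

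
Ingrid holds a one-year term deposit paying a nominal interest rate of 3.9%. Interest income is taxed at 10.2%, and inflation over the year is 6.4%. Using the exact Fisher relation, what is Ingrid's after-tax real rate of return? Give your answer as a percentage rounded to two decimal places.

After-tax nominal return = 3.9% × (1 − 0.102) = 3.5022%.
1 + r = 1.035022 / 1.06400 = 0.972765
After-tax real rate = 0.972765 − 1 → -2.72%.

-2.72%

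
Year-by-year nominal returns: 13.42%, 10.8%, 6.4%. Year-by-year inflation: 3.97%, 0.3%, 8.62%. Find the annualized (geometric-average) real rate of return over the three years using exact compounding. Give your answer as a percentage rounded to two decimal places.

Compound the nominal returns: 1.1342 × 1.1080 × 1.0640 = 1.33712199.
Compound inflation: 1.0397 × 1.0030 × 1.0862 = 1.13271011.
Deflate: 1.33712199 / 1.13271011 = 1.18046266.
Annualized real rate = 1.18046266^(1/3) − 1 = 5.6860% → 5.69%.

5.69%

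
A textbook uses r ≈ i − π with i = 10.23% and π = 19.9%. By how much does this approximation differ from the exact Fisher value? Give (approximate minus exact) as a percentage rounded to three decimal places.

Approximate: r ≈ 10.230% − 19.900% = -9.6700%
Exact: (1 + 0.1023)/(1 + 0.1990) − 1 = -8.0651%
Error = -9.6700% − (-8.0651%) = -1.6049% → -1.605%.

-1.605%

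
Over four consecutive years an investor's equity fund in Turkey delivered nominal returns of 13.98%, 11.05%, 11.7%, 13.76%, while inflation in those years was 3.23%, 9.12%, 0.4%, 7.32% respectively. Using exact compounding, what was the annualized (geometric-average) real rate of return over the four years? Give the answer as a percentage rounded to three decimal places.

Compound the nominal returns: 1.1398 × 1.1105 × 1.1170 × 1.1376 = 1.60838484.
Compound inflation: 1.0323 × 1.0912 × 1.0040 × 1.0732 = 1.21373720.
Deflate: 1.60838484 / 1.21373720 = 1.32515082.
Annualized real rate = 1.32515082^(1/4) − 1 = 7.2917% → 7.292%.

7.292%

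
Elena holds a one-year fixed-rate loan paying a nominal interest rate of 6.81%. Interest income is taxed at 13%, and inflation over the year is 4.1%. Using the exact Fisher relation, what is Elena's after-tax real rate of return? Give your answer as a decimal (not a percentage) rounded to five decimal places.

0.01753

After-tax nominal return = 6.81% × (1 − 0.13) = 5.9247%.
1 + r = 1.059247 / 1.04100 = 1.017528
After-tax real rate = 1.017528 − 1 → 0.01753.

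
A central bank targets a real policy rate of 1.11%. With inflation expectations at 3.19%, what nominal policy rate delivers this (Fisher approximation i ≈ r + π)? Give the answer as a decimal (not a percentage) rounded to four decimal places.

i ≈ r + π = 1.11% + 3.19% = 0.0430.

0.0430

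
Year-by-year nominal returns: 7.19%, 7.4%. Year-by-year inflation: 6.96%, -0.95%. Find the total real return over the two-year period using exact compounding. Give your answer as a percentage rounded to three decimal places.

Compound the nominal returns: 1.0719 × 1.0740 = 1.151221.
Compound inflation: 1.0696 × 0.9905 = 1.059439.
Deflate: 1.151221 / 1.059439 = 1.086632.
Total real return = 1.086632 − 1 → 8.663%.

8.663%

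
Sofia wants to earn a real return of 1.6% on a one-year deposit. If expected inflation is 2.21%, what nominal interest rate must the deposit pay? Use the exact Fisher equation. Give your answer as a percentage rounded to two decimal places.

3.85%

(1 + i) = (1 + r)(1 + π) = 1.01600 × 1.02210 = 1.0384536
i = 1.0384536 − 1, so the required nominal rate is 3.85%.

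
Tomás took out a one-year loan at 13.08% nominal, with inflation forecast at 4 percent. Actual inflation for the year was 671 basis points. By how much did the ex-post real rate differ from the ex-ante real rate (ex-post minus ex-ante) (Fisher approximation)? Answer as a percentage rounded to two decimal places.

-2.71%

Ex-ante: 13.08% − 4% = 9.080%
Ex-post: 13.08% − 6.71% = 6.370%
Difference (ex-post − ex-ante) = -2.7100% → -2.71%.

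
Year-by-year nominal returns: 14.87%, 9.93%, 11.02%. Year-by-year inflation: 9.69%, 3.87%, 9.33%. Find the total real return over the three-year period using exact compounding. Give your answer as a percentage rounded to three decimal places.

12.545%

Compound the nominal returns: 1.1487 × 1.0993 × 1.1102 = 1.401923.
Compound inflation: 1.0969 × 1.0387 × 1.0933 = 1.245651.
Deflate: 1.401923 / 1.245651 = 1.125453.
Total real return = 1.125453 − 1 → 12.545%.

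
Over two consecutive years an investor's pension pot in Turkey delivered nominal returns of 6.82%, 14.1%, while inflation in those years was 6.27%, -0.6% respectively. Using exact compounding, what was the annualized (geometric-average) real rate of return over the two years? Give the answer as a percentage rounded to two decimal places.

Compound the nominal returns: 1.0682 × 1.1410 = 1.21881620.
Compound inflation: 1.0627 × 0.9940 = 1.05632380.
Deflate: 1.21881620 / 1.05632380 = 1.15382821.
Annualized real rate = 1.15382821^(1/2) − 1 = 7.4164% → 7.42%.

7.42%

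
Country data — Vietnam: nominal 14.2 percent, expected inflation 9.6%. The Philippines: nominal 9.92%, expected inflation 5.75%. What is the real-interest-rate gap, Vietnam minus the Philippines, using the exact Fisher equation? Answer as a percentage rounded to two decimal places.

0.25%

Vietnam: (1 + 0.1420)/(1 + 0.0960) − 1 = 4.1971%
The Philippines: (1 + 0.0992)/(1 + 0.0575) − 1 = 3.9433%
Differential = 4.1971% − 3.9433% = 0.2538% → 0.25%.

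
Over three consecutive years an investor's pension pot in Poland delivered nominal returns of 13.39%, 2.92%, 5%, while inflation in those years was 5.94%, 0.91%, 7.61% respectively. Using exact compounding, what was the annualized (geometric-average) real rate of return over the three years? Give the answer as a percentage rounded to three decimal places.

Compound the nominal returns: 1.1339 × 1.0292 × 1.0500 = 1.22536037.
Compound inflation: 1.0594 × 1.0091 × 1.0761 = 1.15039453.
Deflate: 1.22536037 / 1.15039453 = 1.06516534.
Annualized real rate = 1.06516534^(1/3) − 1 = 2.1266% → 2.127%.

2.127%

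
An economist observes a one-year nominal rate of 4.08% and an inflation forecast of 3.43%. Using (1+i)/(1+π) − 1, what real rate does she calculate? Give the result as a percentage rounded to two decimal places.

1 + r = 1.04080 / 1.03430 = 1.006284
r = 1.006284 − 1 = 0.6284%, i.e. 0.63%.

0.63%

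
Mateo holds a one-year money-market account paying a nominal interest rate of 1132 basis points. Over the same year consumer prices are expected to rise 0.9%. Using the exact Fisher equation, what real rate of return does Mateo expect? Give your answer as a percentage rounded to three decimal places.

By the Fisher equation, 1 + r = (1 + i)/(1 + π).
1 + r = 1.11320 / 1.00900 = 1.103271
r = 1.103271 − 1 = 10.3271%, i.e. 10.327%.

10.327%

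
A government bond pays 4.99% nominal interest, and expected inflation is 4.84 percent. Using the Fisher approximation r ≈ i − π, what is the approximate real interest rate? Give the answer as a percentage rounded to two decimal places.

0.15%

r ≈ i − π = 4.99% − 4.84% = 0.15%.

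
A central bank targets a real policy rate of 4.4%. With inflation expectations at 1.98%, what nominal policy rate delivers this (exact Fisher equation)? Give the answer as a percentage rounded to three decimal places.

6.467%

(1 + i) = (1 + r)(1 + π) = 1.04400 × 1.01980 = 1.0646712
i = 1.0646712 − 1, so the required nominal rate is 6.467%.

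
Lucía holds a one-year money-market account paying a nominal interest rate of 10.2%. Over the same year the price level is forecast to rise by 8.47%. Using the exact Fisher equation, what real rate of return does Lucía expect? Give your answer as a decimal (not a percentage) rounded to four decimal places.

By the Fisher equation, 1 + r = (1 + i)/(1 + π).
1 + r = 1.10200 / 1.08470 = 1.015949
r = 1.015949 − 1 = 1.5949%, i.e. 0.0159.

0.0159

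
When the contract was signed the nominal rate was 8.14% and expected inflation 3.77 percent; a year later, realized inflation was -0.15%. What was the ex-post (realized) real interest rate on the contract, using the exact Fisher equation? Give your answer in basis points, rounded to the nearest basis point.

830 basis points

Ex-post: (1 + 0.0814)/(1 − 0.0015) − 1 = 8.3025%
So the realized real rate is 830 basis points.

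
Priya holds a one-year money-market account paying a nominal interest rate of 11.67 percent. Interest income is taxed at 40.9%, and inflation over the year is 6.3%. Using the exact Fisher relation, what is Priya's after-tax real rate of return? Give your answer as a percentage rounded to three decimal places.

0.562%

After-tax nominal return = 11.67% × (1 − 0.409) = 6.89697%.
1 + r = 1.0689697 / 1.06300 = 1.005616
After-tax real rate = 1.005616 − 1 → 0.562%.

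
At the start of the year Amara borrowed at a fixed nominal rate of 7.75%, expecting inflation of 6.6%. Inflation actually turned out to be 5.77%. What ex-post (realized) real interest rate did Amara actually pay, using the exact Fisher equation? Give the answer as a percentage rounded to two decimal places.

Ex-post: (1 + 0.0775)/(1 + 0.0577) − 1 = 1.8720%
So the realized real rate is 1.87%.

1.87%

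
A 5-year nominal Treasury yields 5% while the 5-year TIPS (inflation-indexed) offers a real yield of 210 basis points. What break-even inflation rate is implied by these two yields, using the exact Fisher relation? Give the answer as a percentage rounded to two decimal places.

(1 + π) = (1 + i)/(1 + r) = 1.05000 / 1.02100 = 1.028404
Break-even inflation = 1.028404 − 1 → 2.84%.

2.84%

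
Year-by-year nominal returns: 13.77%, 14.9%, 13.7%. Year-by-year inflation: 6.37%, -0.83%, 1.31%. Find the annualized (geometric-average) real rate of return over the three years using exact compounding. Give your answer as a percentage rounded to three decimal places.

Compound the nominal returns: 1.1377 × 1.1490 × 1.1370 = 1.48630607.
Compound inflation: 1.0637 × 0.9917 × 1.0131 = 1.06869010.
Deflate: 1.48630607 / 1.06869010 = 1.39077368.
Annualized real rate = 1.39077368^(1/3) − 1 = 11.6226% → 11.623%.

11.623%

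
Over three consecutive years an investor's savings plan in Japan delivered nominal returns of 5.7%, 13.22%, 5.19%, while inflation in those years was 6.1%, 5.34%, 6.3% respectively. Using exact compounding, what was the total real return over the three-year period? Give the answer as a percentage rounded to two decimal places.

Nominal growth factor = 1.0570 × 1.1322 × 1.0519 = 1.258846
Price-level growth factor = 1.0610 × 1.0534 × 1.0630 = 1.188070
Real growth factor = 1.258846 / 1.188070 = 1.059572
Total real return = 1.059572 − 1 → 5.96%.

5.96%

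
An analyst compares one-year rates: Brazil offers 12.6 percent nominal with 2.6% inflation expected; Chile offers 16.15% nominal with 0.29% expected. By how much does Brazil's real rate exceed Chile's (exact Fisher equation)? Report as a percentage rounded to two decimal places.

-6.07%

Brazil: (1 + 0.1260)/(1 + 0.0260) − 1 = 9.7466%
Chile: (1 + 0.1615)/(1 + 0.0029) − 1 = 15.8141%
Differential = 9.7466% − 15.8141% = -6.0676% → -6.07%.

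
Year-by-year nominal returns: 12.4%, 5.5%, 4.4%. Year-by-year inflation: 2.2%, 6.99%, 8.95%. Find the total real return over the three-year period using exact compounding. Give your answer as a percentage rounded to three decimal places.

Compound the nominal returns: 1.1240 × 1.0550 × 1.0440 = 1.237996.
Compound inflation: 1.0220 × 1.0699 × 1.0895 = 1.191300.
Deflate: 1.237996 / 1.191300 = 1.039197.
Total real return = 1.039197 − 1 → 3.920%.

3.920%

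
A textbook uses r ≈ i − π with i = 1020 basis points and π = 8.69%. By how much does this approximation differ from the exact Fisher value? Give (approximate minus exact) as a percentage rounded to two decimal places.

Approximate: r ≈ 10.200% − 8.690% = 1.5100%
Exact: (1 + 0.1020)/(1 + 0.0869) − 1 = 1.3893%
Error = 1.5100% − 1.3893% = 0.1207% → 0.12%.

0.12%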